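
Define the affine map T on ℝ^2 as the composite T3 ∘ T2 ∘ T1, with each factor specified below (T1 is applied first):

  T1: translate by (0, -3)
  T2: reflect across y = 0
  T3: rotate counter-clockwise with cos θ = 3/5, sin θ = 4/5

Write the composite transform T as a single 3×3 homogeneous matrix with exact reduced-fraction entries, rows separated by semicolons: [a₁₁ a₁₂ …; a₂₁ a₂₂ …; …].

T1 = [1 0 0; 0 1 -3; 0 0 1]
T2·T1 = [1 0 0; 0 -1 3; 0 0 1]
T3·…·T1 = [3/5 4/5 -12/5; 4/5 -3/5 9/5; 0 0 1]

T = [3/5 4/5 -12/5; 4/5 -3/5 9/5; 0 0 1]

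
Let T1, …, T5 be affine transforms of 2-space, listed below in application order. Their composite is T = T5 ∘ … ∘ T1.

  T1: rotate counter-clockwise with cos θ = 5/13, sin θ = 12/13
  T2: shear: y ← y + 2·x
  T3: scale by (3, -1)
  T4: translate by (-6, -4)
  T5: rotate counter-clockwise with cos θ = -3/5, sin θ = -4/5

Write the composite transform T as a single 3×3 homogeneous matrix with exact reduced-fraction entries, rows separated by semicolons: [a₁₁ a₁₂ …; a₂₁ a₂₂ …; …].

T = [-133/65 184/65 2/5; 6/65 87/65 36/5; 0 0 1]

T1 = [5/13 -12/13 0; 12/13 5/13 0; 0 0 1]
T2·T1 = [5/13 -12/13 0; 22/13 -19/13 0; 0 0 1]
T3·…·T1 = [15/13 -36/13 0; -22/13 19/13 0; 0 0 1]
T4·…·T1 = [15/13 -36/13 -6; -22/13 19/13 -4; 0 0 1]
T5·…·T1 = [-133/65 184/65 2/5; 6/65 87/65 36/5; 0 0 1]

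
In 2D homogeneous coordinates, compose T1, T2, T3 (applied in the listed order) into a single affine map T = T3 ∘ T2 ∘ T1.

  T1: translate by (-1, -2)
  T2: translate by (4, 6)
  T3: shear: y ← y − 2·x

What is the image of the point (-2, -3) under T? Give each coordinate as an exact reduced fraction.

T(p) = (1, -1)

T1 translate by (-1, -2): (-2, -3) → (-3, -5)
T2 translate by (4, 6): (-3, -5) → (1, 1)
T3 shear: y ← y − 2·x: (1, 1) → (1, -1)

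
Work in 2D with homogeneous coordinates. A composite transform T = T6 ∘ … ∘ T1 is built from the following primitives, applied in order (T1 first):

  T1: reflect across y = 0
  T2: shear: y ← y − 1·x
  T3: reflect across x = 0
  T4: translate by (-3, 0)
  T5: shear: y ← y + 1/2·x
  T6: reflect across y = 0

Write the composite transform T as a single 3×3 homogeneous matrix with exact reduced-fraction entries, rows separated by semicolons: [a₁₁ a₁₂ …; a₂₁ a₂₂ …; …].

T1 = [1 0 0; 0 -1 0; 0 0 1]
T2·T1 = [1 0 0; -1 -1 0; 0 0 1]
T3·…·T1 = [-1 0 0; -1 -1 0; 0 0 1]
T4·…·T1 = [-1 0 -3; -1 -1 0; 0 0 1]
T5·…·T1 = [-1 0 -3; -3/2 -1 -3/2; 0 0 1]
T6·…·T1 = [-1 0 -3; 3/2 1 3/2; 0 0 1]

T = [-1 0 -3; 3/2 1 3/2; 0 0 1]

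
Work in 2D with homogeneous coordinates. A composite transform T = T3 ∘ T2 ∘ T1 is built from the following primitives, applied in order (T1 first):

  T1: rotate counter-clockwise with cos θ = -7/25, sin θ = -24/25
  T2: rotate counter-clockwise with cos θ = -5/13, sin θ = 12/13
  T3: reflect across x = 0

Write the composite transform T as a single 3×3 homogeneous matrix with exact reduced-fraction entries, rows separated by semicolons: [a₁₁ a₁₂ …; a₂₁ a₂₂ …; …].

T1 = [-7/25 24/25 0; -24/25 -7/25 0; 0 0 1]
T2·T1 = [323/325 -36/325 0; 36/325 323/325 0; 0 0 1]
T3·…·T1 = [-323/325 36/325 0; 36/325 323/325 0; 0 0 1]

T = [-323/325 36/325 0; 36/325 323/325 0; 0 0 1]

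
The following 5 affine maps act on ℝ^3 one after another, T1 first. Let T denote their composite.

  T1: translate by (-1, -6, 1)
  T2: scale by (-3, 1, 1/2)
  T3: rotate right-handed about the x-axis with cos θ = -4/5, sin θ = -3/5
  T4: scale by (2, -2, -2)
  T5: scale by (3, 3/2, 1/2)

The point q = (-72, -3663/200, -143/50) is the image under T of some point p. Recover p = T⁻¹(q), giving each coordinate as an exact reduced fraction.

p = (5, -3/5, 7/4)

T1 = [1 0 0 -1; 0 1 0 -6; 0 0 1 1; 0 0 0 1]
T2·T1 = [-3 0 0 3; 0 1 0 -6; 0 0 1/2 1/2; 0 0 0 1]
T3·…·T1 = [-3 0 0 3; 0 -4/5 3/10 51/10; 0 -3/5 -2/5 16/5; 0 0 0 1]
T4·…·T1 = [-6 0 0 6; 0 8/5 -3/5 -51/5; 0 6/5 4/5 -32/5; 0 0 0 1]
T5·…·T1 = [-18 0 0 18; 0 12/5 -9/10 -153/10; 0 3/5 2/5 -16/5; 0 0 0 1]
det M = -27; M⁻¹ = [-1/18 0 0 1; 0 4/15 3/5 6; 0 -2/5 8/5 -1; 0 0 0 1]
M⁻¹ · (-72, -3663/200, -143/50)ᵀ = (5, -3/5, 7/4)ᵀ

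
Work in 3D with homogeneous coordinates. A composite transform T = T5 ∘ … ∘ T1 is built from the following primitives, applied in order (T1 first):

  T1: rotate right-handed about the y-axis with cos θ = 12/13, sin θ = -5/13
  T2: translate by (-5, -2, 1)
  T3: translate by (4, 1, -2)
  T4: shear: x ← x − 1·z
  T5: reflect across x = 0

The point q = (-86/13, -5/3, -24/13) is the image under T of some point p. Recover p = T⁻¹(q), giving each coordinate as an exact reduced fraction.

T1 = [12/13 0 -5/13 0; 0 1 0 0; 5/13 0 12/13 0; 0 0 0 1]
T2·T1 = [12/13 0 -5/13 -5; 0 1 0 -2; 5/13 0 12/13 1; 0 0 0 1]
T3·…·T1 = [12/13 0 -5/13 -1; 0 1 0 -1; 5/13 0 12/13 -1; 0 0 0 1]
T4·…·T1 = [7/13 0 -17/13 0; 0 1 0 -1; 5/13 0 12/13 -1; 0 0 0 1]
T5·…·T1 = [-7/13 0 17/13 0; 0 1 0 -1; 5/13 0 12/13 -1; 0 0 0 1]
det M = -1; M⁻¹ = [-12/13 0 17/13 17/13; 0 1 0 1; 5/13 0 7/13 7/13; 0 0 0 1]
M⁻¹ · (-86/13, -5/3, -24/13)ᵀ = (5, -2/3, -3)ᵀ

p = (5, -2/3, -3)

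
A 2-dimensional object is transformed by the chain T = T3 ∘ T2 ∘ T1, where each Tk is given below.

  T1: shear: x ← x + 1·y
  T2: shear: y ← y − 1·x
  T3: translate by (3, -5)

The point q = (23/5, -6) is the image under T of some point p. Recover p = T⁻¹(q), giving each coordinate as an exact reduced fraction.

p = (1, 3/5)

T1 = [1 1 0; 0 1 0; 0 0 1]
T2·T1 = [1 1 0; -1 0 0; 0 0 1]
T3·…·T1 = [1 1 3; -1 0 -5; 0 0 1]
det M = 1; M⁻¹ = [0 -1 -5; 1 1 2; 0 0 1]
M⁻¹ · (23/5, -6)ᵀ = (1, 3/5)ᵀ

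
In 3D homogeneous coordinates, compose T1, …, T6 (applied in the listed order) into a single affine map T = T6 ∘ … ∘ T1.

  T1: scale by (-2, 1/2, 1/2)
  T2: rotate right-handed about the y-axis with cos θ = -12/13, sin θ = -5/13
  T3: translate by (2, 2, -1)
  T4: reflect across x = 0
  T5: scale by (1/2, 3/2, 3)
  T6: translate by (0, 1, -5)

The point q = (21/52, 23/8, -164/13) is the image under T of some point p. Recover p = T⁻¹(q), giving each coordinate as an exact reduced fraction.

p = (-1, -3/2, 5)

T1 = [-2 0 0 0; 0 1/2 0 0; 0 0 1/2 0; 0 0 0 1]
T2·T1 = [24/13 0 -5/26 0; 0 1/2 0 0; -10/13 0 -6/13 0; 0 0 0 1]
T3·…·T1 = [24/13 0 -5/26 2; 0 1/2 0 2; -10/13 0 -6/13 -1; 0 0 0 1]
T4·…·T1 = [-24/13 0 5/26 -2; 0 1/2 0 2; -10/13 0 -6/13 -1; 0 0 0 1]
T5·…·T1 = [-12/13 0 5/52 -1; 0 3/4 0 3; -30/13 0 -18/13 -3; 0 0 0 1]
T6·…·T1 = [-12/13 0 5/52 -1; 0 3/4 0 4; -30/13 0 -18/13 -8; 0 0 0 1]
det M = 9/8; M⁻¹ = [-12/13 0 -5/78 -56/39; 0 4/3 0 -16/3; 20/13 0 -8/13 -44/13; 0 0 0 1]
M⁻¹ · (21/52, 23/8, -164/13)ᵀ = (-1, -3/2, 5)ᵀ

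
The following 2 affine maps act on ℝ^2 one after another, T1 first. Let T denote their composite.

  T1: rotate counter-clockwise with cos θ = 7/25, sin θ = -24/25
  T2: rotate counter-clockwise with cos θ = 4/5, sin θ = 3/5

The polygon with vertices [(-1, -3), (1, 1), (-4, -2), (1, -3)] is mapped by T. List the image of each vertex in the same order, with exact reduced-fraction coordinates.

T1 rotate counter-clockwise with cos θ = 7/25, sin θ = -24/25: (-1, -3) → (-79/25, 3/25); (1, 1) → (31/25, -17/25); (-4, -2) → (-76/25, 82/25); (1, -3) → (-13/5, -9/5)
T2 rotate counter-clockwise with cos θ = 4/5, sin θ = 3/5: (-79/25, 3/25) → (-13/5, -9/5); (31/25, -17/25) → (7/5, 1/5); (-76/25, 82/25) → (-22/5, 4/5); (-13/5, -9/5) → (-1, -3)

image vertices: (-13/5, -9/5), (7/5, 1/5), (-22/5, 4/5), (-1, -3)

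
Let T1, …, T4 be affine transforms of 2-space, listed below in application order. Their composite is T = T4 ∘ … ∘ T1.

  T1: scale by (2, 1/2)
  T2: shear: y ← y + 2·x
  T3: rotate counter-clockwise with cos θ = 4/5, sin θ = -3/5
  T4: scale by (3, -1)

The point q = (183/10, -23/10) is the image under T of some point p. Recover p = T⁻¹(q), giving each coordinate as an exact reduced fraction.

T1 = [2 0 0; 0 1/2 0; 0 0 1]
T2·T1 = [2 0 0; 4 1/2 0; 0 0 1]
T3·…·T1 = [4 3/10 0; 2 2/5 0; 0 0 1]
T4·…·T1 = [12 9/10 0; -2 -2/5 0; 0 0 1]
det M = -3; M⁻¹ = [2/15 3/10 0; -2/3 -4 0; 0 0 1]
M⁻¹ · (183/10, -23/10)ᵀ = (7/4, -3)ᵀ

p = (7/4, -3)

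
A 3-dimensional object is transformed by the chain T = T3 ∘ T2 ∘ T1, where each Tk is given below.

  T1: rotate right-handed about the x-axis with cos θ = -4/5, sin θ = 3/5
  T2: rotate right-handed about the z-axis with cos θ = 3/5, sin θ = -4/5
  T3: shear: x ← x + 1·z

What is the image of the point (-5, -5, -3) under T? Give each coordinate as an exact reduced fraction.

T(p) = (26/25, 187/25, -3/5)

T1 rotate right-handed about the x-axis with cos θ = -4/5, sin θ = 3/5: (-5, -5, -3) → (-5, 29/5, -3/5)
T2 rotate right-handed about the z-axis with cos θ = 3/5, sin θ = -4/5: (-5, 29/5, -3/5) → (41/25, 187/25, -3/5)
T3 shear: x ← x + 1·z: (41/25, 187/25, -3/5) → (26/25, 187/25, -3/5)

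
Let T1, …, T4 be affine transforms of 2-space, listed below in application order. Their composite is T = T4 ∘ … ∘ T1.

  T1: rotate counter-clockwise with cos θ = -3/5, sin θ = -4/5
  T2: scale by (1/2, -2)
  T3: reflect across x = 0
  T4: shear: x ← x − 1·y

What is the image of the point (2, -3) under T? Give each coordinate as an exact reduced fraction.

T(p) = (11/5, -2/5)

T1 rotate counter-clockwise with cos θ = -3/5, sin θ = -4/5: (2, -3) → (-18/5, 1/5)
T2 scale by (1/2, -2): (-18/5, 1/5) → (-9/5, -2/5)
T3 reflect across x = 0: (-9/5, -2/5) → (9/5, -2/5)
T4 shear: x ← x − 1·y: (9/5, -2/5) → (11/5, -2/5)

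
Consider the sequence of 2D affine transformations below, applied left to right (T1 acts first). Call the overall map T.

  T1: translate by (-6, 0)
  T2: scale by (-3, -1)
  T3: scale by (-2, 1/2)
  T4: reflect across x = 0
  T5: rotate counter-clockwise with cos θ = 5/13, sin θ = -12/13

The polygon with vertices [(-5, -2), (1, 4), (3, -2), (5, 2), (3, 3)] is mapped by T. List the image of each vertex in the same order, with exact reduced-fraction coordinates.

T1 translate by (-6, 0): (-5, -2) → (-11, -2); (1, 4) → (-5, 4); (3, -2) → (-3, -2); (5, 2) → (-1, 2); (3, 3) → (-3, 3)
T2 scale by (-3, -1): (-11, -2) → (33, 2); (-5, 4) → (15, -4); (-3, -2) → (9, 2); (-1, 2) → (3, -2); (-3, 3) → (9, -3)
T3 scale by (-2, 1/2): (33, 2) → (-66, 1); (15, -4) → (-30, -2); (9, 2) → (-18, 1); (3, -2) → (-6, -1); (9, -3) → (-18, -3/2)
T4 reflect across x = 0: (-66, 1) → (66, 1); (-30, -2) → (30, -2); (-18, 1) → (18, 1); (-6, -1) → (6, -1); (-18, -3/2) → (18, -3/2)
T5 rotate counter-clockwise with cos θ = 5/13, sin θ = -12/13: (66, 1) → (342/13, -787/13); (30, -2) → (126/13, -370/13); (18, 1) → (102/13, -211/13); (6, -1) → (18/13, -77/13); (18, -3/2) → (72/13, -447/26)

image vertices: (342/13, -787/13), (126/13, -370/13), (102/13, -211/13), (18/13, -77/13), (72/13, -447/26)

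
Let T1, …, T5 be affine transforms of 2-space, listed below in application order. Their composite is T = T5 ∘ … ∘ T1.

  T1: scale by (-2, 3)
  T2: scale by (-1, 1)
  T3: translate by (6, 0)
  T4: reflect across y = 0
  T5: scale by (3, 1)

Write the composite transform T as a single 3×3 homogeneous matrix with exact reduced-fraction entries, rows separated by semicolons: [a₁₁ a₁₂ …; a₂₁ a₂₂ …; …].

T1 = [-2 0 0; 0 3 0; 0 0 1]
T2·T1 = [2 0 0; 0 3 0; 0 0 1]
T3·…·T1 = [2 0 6; 0 3 0; 0 0 1]
T4·…·T1 = [2 0 6; 0 -3 0; 0 0 1]
T5·…·T1 = [6 0 18; 0 -3 0; 0 0 1]

T = [6 0 18; 0 -3 0; 0 0 1]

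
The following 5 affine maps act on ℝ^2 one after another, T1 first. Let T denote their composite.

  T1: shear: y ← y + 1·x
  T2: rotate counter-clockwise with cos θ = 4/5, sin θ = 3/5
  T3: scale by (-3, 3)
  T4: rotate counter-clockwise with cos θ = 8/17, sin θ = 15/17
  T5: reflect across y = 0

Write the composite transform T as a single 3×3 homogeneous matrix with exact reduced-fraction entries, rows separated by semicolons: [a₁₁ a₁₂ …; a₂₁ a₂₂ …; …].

T = [-339/85 -108/85 0; -123/85 -231/85 0; 0 0 1]

T1 = [1 0 0; 1 1 0; 0 0 1]
T2·T1 = [1/5 -3/5 0; 7/5 4/5 0; 0 0 1]
T3·…·T1 = [-3/5 9/5 0; 21/5 12/5 0; 0 0 1]
T4·…·T1 = [-339/85 -108/85 0; 123/85 231/85 0; 0 0 1]
T5·…·T1 = [-339/85 -108/85 0; -123/85 -231/85 0; 0 0 1]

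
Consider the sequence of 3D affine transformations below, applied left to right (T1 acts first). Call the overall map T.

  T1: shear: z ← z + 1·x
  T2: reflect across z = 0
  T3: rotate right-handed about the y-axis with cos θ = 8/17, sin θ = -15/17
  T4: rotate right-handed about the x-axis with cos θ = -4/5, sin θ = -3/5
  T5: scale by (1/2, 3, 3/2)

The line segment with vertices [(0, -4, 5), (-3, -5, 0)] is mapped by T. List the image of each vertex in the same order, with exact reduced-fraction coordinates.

image vertices: (75/34, 456/85, 546/85), (-69/34, 831/85, 1017/170)

T1 shear: z ← z + 1·x: (0, -4, 5) → (0, -4, 5); (-3, -5, 0) → (-3, -5, -3)
T2 reflect across z = 0: (0, -4, 5) → (0, -4, -5); (-3, -5, -3) → (-3, -5, 3)
T3 rotate right-handed about the y-axis with cos θ = 8/17, sin θ = -15/17: (0, -4, -5) → (75/17, -4, -40/17); (-3, -5, 3) → (-69/17, -5, -21/17)
T4 rotate right-handed about the x-axis with cos θ = -4/5, sin θ = -3/5: (75/17, -4, -40/17) → (75/17, 152/85, 364/85); (-69/17, -5, -21/17) → (-69/17, 277/85, 339/85)
T5 scale by (1/2, 3, 3/2): (75/17, 152/85, 364/85) → (75/34, 456/85, 546/85); (-69/17, 277/85, 339/85) → (-69/34, 831/85, 1017/170)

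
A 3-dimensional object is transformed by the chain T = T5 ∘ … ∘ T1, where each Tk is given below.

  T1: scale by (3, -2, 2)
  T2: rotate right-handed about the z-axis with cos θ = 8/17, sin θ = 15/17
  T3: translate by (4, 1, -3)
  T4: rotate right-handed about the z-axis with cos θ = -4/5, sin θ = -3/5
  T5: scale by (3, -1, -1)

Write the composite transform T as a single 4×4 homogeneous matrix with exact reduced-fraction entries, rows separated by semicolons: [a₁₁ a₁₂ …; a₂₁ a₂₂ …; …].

T1 = [3 0 0 0; 0 -2 0 0; 0 0 2 0; 0 0 0 1]
T2·T1 = [24/17 30/17 0 0; 45/17 -16/17 0 0; 0 0 2 0; 0 0 0 1]
T3·…·T1 = [24/17 30/17 0 4; 45/17 -16/17 0 1; 0 0 2 -3; 0 0 0 1]
T4·…·T1 = [39/85 -168/85 0 -13/5; -252/85 -26/85 0 -16/5; 0 0 2 -3; 0 0 0 1]
T5·…·T1 = [117/85 -504/85 0 -39/5; 252/85 26/85 0 16/5; 0 0 -2 3; 0 0 0 1]

T = [117/85 -504/85 0 -39/5; 252/85 26/85 0 16/5; 0 0 -2 3; 0 0 0 1]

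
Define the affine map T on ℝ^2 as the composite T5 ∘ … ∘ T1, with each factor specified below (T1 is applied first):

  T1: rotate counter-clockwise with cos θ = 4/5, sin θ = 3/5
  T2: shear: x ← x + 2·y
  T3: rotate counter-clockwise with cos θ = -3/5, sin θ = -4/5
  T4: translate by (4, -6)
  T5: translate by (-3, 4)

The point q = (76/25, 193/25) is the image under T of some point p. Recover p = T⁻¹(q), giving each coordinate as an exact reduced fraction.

T1 = [4/5 -3/5 0; 3/5 4/5 0; 0 0 1]
T2·T1 = [2 1 0; 3/5 4/5 0; 0 0 1]
T3·…·T1 = [-18/25 1/25 0; -49/25 -32/25 0; 0 0 1]
T4·…·T1 = [-18/25 1/25 4; -49/25 -32/25 -6; 0 0 1]
T5·…·T1 = [-18/25 1/25 1; -49/25 -32/25 -2; 0 0 1]
det M = 1; M⁻¹ = [-32/25 -1/25 6/5; 49/25 -18/25 -17/5; 0 0 1]
M⁻¹ · (76/25, 193/25)ᵀ = (-3, -3)ᵀ

p = (-3, -3)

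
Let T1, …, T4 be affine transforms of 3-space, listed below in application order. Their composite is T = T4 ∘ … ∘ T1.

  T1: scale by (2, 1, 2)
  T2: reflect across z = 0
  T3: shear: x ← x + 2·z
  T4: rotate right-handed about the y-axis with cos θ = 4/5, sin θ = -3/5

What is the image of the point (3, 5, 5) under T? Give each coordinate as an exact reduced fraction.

T(p) = (-26/5, 5, -82/5)

T1 scale by (2, 1, 2): (3, 5, 5) → (6, 5, 10)
T2 reflect across z = 0: (6, 5, 10) → (6, 5, -10)
T3 shear: x ← x + 2·z: (6, 5, -10) → (-14, 5, -10)
T4 rotate right-handed about the y-axis with cos θ = 4/5, sin θ = -3/5: (-14, 5, -10) → (-26/5, 5, -82/5)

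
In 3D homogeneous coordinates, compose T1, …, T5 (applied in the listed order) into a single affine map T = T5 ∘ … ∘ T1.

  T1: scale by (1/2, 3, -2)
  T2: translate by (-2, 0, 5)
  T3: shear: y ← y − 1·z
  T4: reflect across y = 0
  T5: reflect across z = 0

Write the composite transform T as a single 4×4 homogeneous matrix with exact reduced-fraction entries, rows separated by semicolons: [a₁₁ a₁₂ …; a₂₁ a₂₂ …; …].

T1 = [1/2 0 0 0; 0 3 0 0; 0 0 -2 0; 0 0 0 1]
T2·T1 = [1/2 0 0 -2; 0 3 0 0; 0 0 -2 5; 0 0 0 1]
T3·…·T1 = [1/2 0 0 -2; 0 3 2 -5; 0 0 -2 5; 0 0 0 1]
T4·…·T1 = [1/2 0 0 -2; 0 -3 -2 5; 0 0 -2 5; 0 0 0 1]
T5·…·T1 = [1/2 0 0 -2; 0 -3 -2 5; 0 0 2 -5; 0 0 0 1]

T = [1/2 0 0 -2; 0 -3 -2 5; 0 0 2 -5; 0 0 0 1]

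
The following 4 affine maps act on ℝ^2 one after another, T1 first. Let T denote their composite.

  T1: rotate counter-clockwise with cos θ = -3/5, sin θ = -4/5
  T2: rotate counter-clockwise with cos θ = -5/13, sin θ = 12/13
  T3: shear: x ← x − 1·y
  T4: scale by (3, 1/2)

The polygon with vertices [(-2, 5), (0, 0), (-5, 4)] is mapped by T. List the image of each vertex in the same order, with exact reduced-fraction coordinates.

image vertices: (-1179/65, 347/130), (0, 0), (-1749/65, 166/65)

T1 rotate counter-clockwise with cos θ = -3/5, sin θ = -4/5: (-2, 5) → (26/5, -7/5); (0, 0) → (0, 0); (-5, 4) → (31/5, 8/5)
T2 rotate counter-clockwise with cos θ = -5/13, sin θ = 12/13: (26/5, -7/5) → (-46/65, 347/65); (0, 0) → (0, 0); (31/5, 8/5) → (-251/65, 332/65)
T3 shear: x ← x − 1·y: (-46/65, 347/65) → (-393/65, 347/65); (0, 0) → (0, 0); (-251/65, 332/65) → (-583/65, 332/65)
T4 scale by (3, 1/2): (-393/65, 347/65) → (-1179/65, 347/130); (0, 0) → (0, 0); (-583/65, 332/65) → (-1749/65, 166/65)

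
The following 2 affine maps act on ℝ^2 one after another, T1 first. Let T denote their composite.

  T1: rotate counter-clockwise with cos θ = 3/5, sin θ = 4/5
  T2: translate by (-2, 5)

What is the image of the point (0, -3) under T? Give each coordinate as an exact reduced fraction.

T1 rotate counter-clockwise with cos θ = 3/5, sin θ = 4/5: (0, -3) → (12/5, -9/5)
T2 translate by (-2, 5): (12/5, -9/5) → (2/5, 16/5)

T(p) = (2/5, 16/5)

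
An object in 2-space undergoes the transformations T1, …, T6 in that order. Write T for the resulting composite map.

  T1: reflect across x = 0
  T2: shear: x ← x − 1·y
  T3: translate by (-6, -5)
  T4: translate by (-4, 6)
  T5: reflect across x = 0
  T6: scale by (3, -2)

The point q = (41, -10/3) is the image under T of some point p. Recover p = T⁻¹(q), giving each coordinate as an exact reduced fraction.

T1 = [-1 0 0; 0 1 0; 0 0 1]
T2·T1 = [-1 -1 0; 0 1 0; 0 0 1]
T3·…·T1 = [-1 -1 -6; 0 1 -5; 0 0 1]
T4·…·T1 = [-1 -1 -10; 0 1 1; 0 0 1]
T5·…·T1 = [1 1 10; 0 1 1; 0 0 1]
T6·…·T1 = [3 3 30; 0 -2 -2; 0 0 1]
det M = -6; M⁻¹ = [1/3 1/2 -9; 0 -1/2 -1; 0 0 1]
M⁻¹ · (41, -10/3)ᵀ = (3, 2/3)ᵀ

p = (3, 2/3)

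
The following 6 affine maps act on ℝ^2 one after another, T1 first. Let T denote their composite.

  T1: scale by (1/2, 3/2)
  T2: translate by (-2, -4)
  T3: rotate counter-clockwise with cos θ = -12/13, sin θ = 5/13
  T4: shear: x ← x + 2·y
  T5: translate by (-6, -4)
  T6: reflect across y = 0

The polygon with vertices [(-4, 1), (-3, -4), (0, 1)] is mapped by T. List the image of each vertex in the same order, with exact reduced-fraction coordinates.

image vertices: (5/26, 42/13), (219/13, -101/26), (-3/26, 32/13)

T1 scale by (1/2, 3/2): (-4, 1) → (-2, 3/2); (-3, -4) → (-3/2, -6); (0, 1) → (0, 3/2)
T2 translate by (-2, -4): (-2, 3/2) → (-4, -5/2); (-3/2, -6) → (-7/2, -10); (0, 3/2) → (-2, -5/2)
T3 rotate counter-clockwise with cos θ = -12/13, sin θ = 5/13: (-4, -5/2) → (121/26, 10/13); (-7/2, -10) → (92/13, 205/26); (-2, -5/2) → (73/26, 20/13)
T4 shear: x ← x + 2·y: (121/26, 10/13) → (161/26, 10/13); (92/13, 205/26) → (297/13, 205/26); (73/26, 20/13) → (153/26, 20/13)
T5 translate by (-6, -4): (161/26, 10/13) → (5/26, -42/13); (297/13, 205/26) → (219/13, 101/26); (153/26, 20/13) → (-3/26, -32/13)
T6 reflect across y = 0: (5/26, -42/13) → (5/26, 42/13); (219/13, 101/26) → (219/13, -101/26); (-3/26, -32/13) → (-3/26, 32/13)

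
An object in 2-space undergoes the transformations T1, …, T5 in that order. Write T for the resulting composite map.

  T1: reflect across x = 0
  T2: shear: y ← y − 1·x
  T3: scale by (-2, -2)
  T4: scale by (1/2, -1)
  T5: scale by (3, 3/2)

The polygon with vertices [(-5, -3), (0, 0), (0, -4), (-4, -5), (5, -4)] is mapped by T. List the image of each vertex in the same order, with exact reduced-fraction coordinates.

image vertices: (-15, -24), (0, 0), (0, -12), (-12, -27), (15, 3)

T1 reflect across x = 0: (-5, -3) → (5, -3); (0, 0) → (0, 0); (0, -4) → (0, -4); (-4, -5) → (4, -5); (5, -4) → (-5, -4)
T2 shear: y ← y − 1·x: (5, -3) → (5, -8); (0, 0) → (0, 0); (0, -4) → (0, -4); (4, -5) → (4, -9); (-5, -4) → (-5, 1)
T3 scale by (-2, -2): (5, -8) → (-10, 16); (0, 0) → (0, 0); (0, -4) → (0, 8); (4, -9) → (-8, 18); (-5, 1) → (10, -2)
T4 scale by (1/2, -1): (-10, 16) → (-5, -16); (0, 0) → (0, 0); (0, 8) → (0, -8); (-8, 18) → (-4, -18); (10, -2) → (5, 2)
T5 scale by (3, 3/2): (-5, -16) → (-15, -24); (0, 0) → (0, 0); (0, -8) → (0, -12); (-4, -18) → (-12, -27); (5, 2) → (15, 3)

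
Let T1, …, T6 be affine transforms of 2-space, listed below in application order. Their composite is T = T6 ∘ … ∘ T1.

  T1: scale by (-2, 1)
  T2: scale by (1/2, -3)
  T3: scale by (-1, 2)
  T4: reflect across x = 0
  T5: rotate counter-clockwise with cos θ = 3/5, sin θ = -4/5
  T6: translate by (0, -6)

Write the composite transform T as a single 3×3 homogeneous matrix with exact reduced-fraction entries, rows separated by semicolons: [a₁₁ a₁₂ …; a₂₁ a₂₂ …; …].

T1 = [-2 0 0; 0 1 0; 0 0 1]
T2·T1 = [-1 0 0; 0 -3 0; 0 0 1]
T3·…·T1 = [1 0 0; 0 -6 0; 0 0 1]
T4·…·T1 = [-1 0 0; 0 -6 0; 0 0 1]
T5·…·T1 = [-3/5 -24/5 0; 4/5 -18/5 0; 0 0 1]
T6·…·T1 = [-3/5 -24/5 0; 4/5 -18/5 -6; 0 0 1]

T = [-3/5 -24/5 0; 4/5 -18/5 -6; 0 0 1]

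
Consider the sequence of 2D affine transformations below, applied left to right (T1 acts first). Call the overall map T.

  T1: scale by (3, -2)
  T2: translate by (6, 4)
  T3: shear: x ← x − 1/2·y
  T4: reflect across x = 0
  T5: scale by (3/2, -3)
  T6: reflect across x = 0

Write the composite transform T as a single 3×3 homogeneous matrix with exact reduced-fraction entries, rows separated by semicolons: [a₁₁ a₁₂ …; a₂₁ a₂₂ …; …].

T = [9/2 3/2 6; 0 6 -12; 0 0 1]

T1 = [3 0 0; 0 -2 0; 0 0 1]
T2·T1 = [3 0 6; 0 -2 4; 0 0 1]
T3·…·T1 = [3 1 4; 0 -2 4; 0 0 1]
T4·…·T1 = [-3 -1 -4; 0 -2 4; 0 0 1]
T5·…·T1 = [-9/2 -3/2 -6; 0 6 -12; 0 0 1]
T6·…·T1 = [9/2 3/2 6; 0 6 -12; 0 0 1]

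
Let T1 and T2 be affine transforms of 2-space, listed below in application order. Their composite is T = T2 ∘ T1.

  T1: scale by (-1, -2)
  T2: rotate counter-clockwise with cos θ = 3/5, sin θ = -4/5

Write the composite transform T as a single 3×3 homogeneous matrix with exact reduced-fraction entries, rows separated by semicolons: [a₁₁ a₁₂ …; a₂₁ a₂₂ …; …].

T1 = [-1 0 0; 0 -2 0; 0 0 1]
T2·T1 = [-3/5 -8/5 0; 4/5 -6/5 0; 0 0 1]

T = [-3/5 -8/5 0; 4/5 -6/5 0; 0 0 1]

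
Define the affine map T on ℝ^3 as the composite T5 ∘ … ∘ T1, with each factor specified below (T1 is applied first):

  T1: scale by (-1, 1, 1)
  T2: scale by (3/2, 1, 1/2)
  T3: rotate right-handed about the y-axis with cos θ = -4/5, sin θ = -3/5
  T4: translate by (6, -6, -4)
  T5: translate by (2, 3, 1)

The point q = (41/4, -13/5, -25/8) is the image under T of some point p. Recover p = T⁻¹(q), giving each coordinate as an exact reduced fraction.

p = (5/4, 2/5, -5/2)

T1 = [-1 0 0 0; 0 1 0 0; 0 0 1 0; 0 0 0 1]
T2·T1 = [-3/2 0 0 0; 0 1 0 0; 0 0 1/2 0; 0 0 0 1]
T3·…·T1 = [6/5 0 -3/10 0; 0 1 0 0; -9/10 0 -2/5 0; 0 0 0 1]
T4·…·T1 = [6/5 0 -3/10 6; 0 1 0 -6; -9/10 0 -2/5 -4; 0 0 0 1]
T5·…·T1 = [6/5 0 -3/10 8; 0 1 0 -3; -9/10 0 -2/5 -3; 0 0 0 1]
det M = -3/4; M⁻¹ = [8/15 0 -2/5 -82/15; 0 1 0 3; -6/5 0 -8/5 24/5; 0 0 0 1]
M⁻¹ · (41/4, -13/5, -25/8)ᵀ = (5/4, 2/5, -5/2)ᵀ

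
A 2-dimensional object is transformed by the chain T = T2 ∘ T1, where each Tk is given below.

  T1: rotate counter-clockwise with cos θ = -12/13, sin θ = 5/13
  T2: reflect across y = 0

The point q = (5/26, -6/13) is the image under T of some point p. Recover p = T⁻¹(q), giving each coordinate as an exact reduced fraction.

p = (0, -1/2)

T1 = [-12/13 -5/13 0; 5/13 -12/13 0; 0 0 1]
T2·T1 = [-12/13 -5/13 0; -5/13 12/13 0; 0 0 1]
det M = -1; M⁻¹ = [-12/13 -5/13 0; -5/13 12/13 0; 0 0 1]
M⁻¹ · (5/26, -6/13)ᵀ = (0, -1/2)ᵀ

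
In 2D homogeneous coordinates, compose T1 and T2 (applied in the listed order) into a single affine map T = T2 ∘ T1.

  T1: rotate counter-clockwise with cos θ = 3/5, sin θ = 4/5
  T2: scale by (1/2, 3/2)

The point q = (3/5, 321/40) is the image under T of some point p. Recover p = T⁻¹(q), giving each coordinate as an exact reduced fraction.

p = (5, 9/4)

T1 = [3/5 -4/5 0; 4/5 3/5 0; 0 0 1]
T2·T1 = [3/10 -2/5 0; 6/5 9/10 0; 0 0 1]
det M = 3/4; M⁻¹ = [6/5 8/15 0; -8/5 2/5 0; 0 0 1]
M⁻¹ · (3/5, 321/40)ᵀ = (5, 9/4)ᵀ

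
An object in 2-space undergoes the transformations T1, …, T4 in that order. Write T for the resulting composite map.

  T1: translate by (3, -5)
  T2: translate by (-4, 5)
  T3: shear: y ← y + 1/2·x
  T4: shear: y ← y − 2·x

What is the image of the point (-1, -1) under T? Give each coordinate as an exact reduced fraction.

T(p) = (-2, 2)

T1 translate by (3, -5): (-1, -1) → (2, -6)
T2 translate by (-4, 5): (2, -6) → (-2, -1)
T3 shear: y ← y + 1/2·x: (-2, -1) → (-2, -2)
T4 shear: y ← y − 2·x: (-2, -2) → (-2, 2)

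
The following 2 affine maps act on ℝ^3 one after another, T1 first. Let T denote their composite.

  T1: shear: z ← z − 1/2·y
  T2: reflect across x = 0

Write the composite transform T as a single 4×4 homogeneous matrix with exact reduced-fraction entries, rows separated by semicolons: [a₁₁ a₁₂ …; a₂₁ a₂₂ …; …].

T1 = [1 0 0 0; 0 1 0 0; 0 -1/2 1 0; 0 0 0 1]
T2·T1 = [-1 0 0 0; 0 1 0 0; 0 -1/2 1 0; 0 0 0 1]

T = [-1 0 0 0; 0 1 0 0; 0 -1/2 1 0; 0 0 0 1]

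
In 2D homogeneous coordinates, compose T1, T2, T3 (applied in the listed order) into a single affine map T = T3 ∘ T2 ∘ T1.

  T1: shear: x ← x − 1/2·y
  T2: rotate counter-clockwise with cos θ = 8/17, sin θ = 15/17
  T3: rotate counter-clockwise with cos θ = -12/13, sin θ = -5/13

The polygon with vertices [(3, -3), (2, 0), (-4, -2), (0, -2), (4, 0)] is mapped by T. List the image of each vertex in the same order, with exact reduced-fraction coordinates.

image vertices: (-1509/442, -927/221), (-42/221, -440/221), (-29/17, 54/17), (-461/221, -178/221), (-84/221, -880/221)

T1 shear: x ← x − 1/2·y: (3, -3) → (9/2, -3); (2, 0) → (2, 0); (-4, -2) → (-3, -2); (0, -2) → (1, -2); (4, 0) → (4, 0)
T2 rotate counter-clockwise with cos θ = 8/17, sin θ = 15/17: (9/2, -3) → (81/17, 87/34); (2, 0) → (16/17, 30/17); (-3, -2) → (6/17, -61/17); (1, -2) → (38/17, -1/17); (4, 0) → (32/17, 60/17)
T3 rotate counter-clockwise with cos θ = -12/13, sin θ = -5/13: (81/17, 87/34) → (-1509/442, -927/221); (16/17, 30/17) → (-42/221, -440/221); (6/17, -61/17) → (-29/17, 54/17); (38/17, -1/17) → (-461/221, -178/221); (32/17, 60/17) → (-84/221, -880/221)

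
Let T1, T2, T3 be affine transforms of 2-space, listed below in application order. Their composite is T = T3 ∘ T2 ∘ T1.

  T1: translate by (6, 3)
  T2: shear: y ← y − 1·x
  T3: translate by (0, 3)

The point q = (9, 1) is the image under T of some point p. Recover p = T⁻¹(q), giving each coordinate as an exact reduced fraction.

T1 = [1 0 6; 0 1 3; 0 0 1]
T2·T1 = [1 0 6; -1 1 -3; 0 0 1]
T3·…·T1 = [1 0 6; -1 1 0; 0 0 1]
det M = 1; M⁻¹ = [1 0 -6; 1 1 -6; 0 0 1]
M⁻¹ · (9, 1)ᵀ = (3, 4)ᵀ

p = (3, 4)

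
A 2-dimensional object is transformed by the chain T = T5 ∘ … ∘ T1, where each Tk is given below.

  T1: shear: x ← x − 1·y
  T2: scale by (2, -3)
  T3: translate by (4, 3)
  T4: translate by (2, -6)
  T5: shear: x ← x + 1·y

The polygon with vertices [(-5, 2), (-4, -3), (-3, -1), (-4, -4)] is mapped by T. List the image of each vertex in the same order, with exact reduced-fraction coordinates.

image vertices: (-17, -9), (10, 6), (2, 0), (15, 9)

T1 shear: x ← x − 1·y: (-5, 2) → (-7, 2); (-4, -3) → (-1, -3); (-3, -1) → (-2, -1); (-4, -4) → (0, -4)
T2 scale by (2, -3): (-7, 2) → (-14, -6); (-1, -3) → (-2, 9); (-2, -1) → (-4, 3); (0, -4) → (0, 12)
T3 translate by (4, 3): (-14, -6) → (-10, -3); (-2, 9) → (2, 12); (-4, 3) → (0, 6); (0, 12) → (4, 15)
T4 translate by (2, -6): (-10, -3) → (-8, -9); (2, 12) → (4, 6); (0, 6) → (2, 0); (4, 15) → (6, 9)
T5 shear: x ← x + 1·y: (-8, -9) → (-17, -9); (4, 6) → (10, 6); (2, 0) → (2, 0); (6, 9) → (15, 9)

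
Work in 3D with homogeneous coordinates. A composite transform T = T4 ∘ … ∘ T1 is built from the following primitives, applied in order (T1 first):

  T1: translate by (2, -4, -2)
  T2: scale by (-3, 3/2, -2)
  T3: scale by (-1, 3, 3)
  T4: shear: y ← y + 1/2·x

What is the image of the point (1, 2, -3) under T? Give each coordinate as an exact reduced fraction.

T(p) = (9, -9/2, 30)

T1 translate by (2, -4, -2): (1, 2, -3) → (3, -2, -5)
T2 scale by (-3, 3/2, -2): (3, -2, -5) → (-9, -3, 10)
T3 scale by (-1, 3, 3): (-9, -3, 10) → (9, -9, 30)
T4 shear: y ← y + 1/2·x: (9, -9, 30) → (9, -9/2, 30)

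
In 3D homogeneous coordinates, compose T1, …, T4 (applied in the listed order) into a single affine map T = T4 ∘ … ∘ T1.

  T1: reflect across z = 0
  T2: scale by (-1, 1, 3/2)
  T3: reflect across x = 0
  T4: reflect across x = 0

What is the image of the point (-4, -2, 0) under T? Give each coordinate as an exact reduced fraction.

T1 reflect across z = 0: (-4, -2, 0) → (-4, -2, 0)
T2 scale by (-1, 1, 3/2): (-4, -2, 0) → (4, -2, 0)
T3 reflect across x = 0: (4, -2, 0) → (-4, -2, 0)
T4 reflect across x = 0: (-4, -2, 0) → (4, -2, 0)

T(p) = (4, -2, 0)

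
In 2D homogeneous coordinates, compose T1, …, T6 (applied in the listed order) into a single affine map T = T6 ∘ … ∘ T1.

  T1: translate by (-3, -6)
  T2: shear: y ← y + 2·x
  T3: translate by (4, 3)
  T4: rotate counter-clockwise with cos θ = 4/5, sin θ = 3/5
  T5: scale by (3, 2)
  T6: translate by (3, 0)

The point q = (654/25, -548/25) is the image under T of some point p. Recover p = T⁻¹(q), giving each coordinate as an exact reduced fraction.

T1 = [1 0 -3; 0 1 -6; 0 0 1]
T2·T1 = [1 0 -3; 2 1 -12; 0 0 1]
T3·…·T1 = [1 0 1; 2 1 -9; 0 0 1]
T4·…·T1 = [-2/5 -3/5 31/5; 11/5 4/5 -33/5; 0 0 1]
T5·…·T1 = [-6/5 -9/5 93/5; 22/5 8/5 -66/5; 0 0 1]
T6·…·T1 = [-6/5 -9/5 108/5; 22/5 8/5 -66/5; 0 0 1]
det M = 6; M⁻¹ = [4/15 3/10 -9/5; -11/15 -1/5 66/5; 0 0 1]
M⁻¹ · (654/25, -548/25)ᵀ = (-7/5, -8/5)ᵀ

p = (-7/5, -8/5)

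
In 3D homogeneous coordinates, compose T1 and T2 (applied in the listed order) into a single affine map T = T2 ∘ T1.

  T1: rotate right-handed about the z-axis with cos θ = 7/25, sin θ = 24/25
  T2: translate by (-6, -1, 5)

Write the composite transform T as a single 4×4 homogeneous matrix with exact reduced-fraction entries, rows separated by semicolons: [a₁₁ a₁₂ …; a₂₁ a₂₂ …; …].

T1 = [7/25 -24/25 0 0; 24/25 7/25 0 0; 0 0 1 0; 0 0 0 1]
T2·T1 = [7/25 -24/25 0 -6; 24/25 7/25 0 -1; 0 0 1 5; 0 0 0 1]

T = [7/25 -24/25 0 -6; 24/25 7/25 0 -1; 0 0 1 5; 0 0 0 1]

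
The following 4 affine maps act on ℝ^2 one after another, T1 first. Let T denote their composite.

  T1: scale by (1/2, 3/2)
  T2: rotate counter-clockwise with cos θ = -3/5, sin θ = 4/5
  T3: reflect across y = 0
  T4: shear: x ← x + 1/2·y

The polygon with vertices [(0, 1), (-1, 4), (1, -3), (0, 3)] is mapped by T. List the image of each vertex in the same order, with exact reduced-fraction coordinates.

T1 scale by (1/2, 3/2): (0, 1) → (0, 3/2); (-1, 4) → (-1/2, 6); (1, -3) → (1/2, -9/2); (0, 3) → (0, 9/2)
T2 rotate counter-clockwise with cos θ = -3/5, sin θ = 4/5: (0, 3/2) → (-6/5, -9/10); (-1/2, 6) → (-9/2, -4); (1/2, -9/2) → (33/10, 31/10); (0, 9/2) → (-18/5, -27/10)
T3 reflect across y = 0: (-6/5, -9/10) → (-6/5, 9/10); (-9/2, -4) → (-9/2, 4); (33/10, 31/10) → (33/10, -31/10); (-18/5, -27/10) → (-18/5, 27/10)
T4 shear: x ← x + 1/2·y: (-6/5, 9/10) → (-3/4, 9/10); (-9/2, 4) → (-5/2, 4); (33/10, -31/10) → (7/4, -31/10); (-18/5, 27/10) → (-9/4, 27/10)

image vertices: (-3/4, 9/10), (-5/2, 4), (7/4, -31/10), (-9/4, 27/10)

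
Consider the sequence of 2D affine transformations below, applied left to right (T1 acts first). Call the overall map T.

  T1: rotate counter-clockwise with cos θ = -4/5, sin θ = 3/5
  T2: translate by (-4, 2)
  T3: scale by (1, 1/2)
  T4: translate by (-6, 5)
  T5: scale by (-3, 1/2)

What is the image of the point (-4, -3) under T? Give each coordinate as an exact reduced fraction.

T(p) = (15, 3)

T1 rotate counter-clockwise with cos θ = -4/5, sin θ = 3/5: (-4, -3) → (5, 0)
T2 translate by (-4, 2): (5, 0) → (1, 2)
T3 scale by (1, 1/2): (1, 2) → (1, 1)
T4 translate by (-6, 5): (1, 1) → (-5, 6)
T5 scale by (-3, 1/2): (-5, 6) → (15, 3)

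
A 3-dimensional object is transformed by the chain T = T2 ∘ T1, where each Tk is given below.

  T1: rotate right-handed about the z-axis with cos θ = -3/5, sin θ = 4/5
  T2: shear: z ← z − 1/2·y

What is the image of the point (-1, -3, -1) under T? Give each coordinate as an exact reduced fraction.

T1 rotate right-handed about the z-axis with cos θ = -3/5, sin θ = 4/5: (-1, -3, -1) → (3, 1, -1)
T2 shear: z ← z − 1/2·y: (3, 1, -1) → (3, 1, -3/2)

T(p) = (3, 1, -3/2)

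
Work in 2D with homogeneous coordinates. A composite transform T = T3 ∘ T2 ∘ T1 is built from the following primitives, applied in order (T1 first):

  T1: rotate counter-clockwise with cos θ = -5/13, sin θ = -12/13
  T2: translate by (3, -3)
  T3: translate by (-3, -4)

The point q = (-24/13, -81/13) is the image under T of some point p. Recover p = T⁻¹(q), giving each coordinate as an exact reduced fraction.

T1 = [-5/13 12/13 0; -12/13 -5/13 0; 0 0 1]
T2·T1 = [-5/13 12/13 3; -12/13 -5/13 -3; 0 0 1]
T3·…·T1 = [-5/13 12/13 0; -12/13 -5/13 -7; 0 0 1]
det M = 1; M⁻¹ = [-5/13 -12/13 -84/13; 12/13 -5/13 -35/13; 0 0 1]
M⁻¹ · (-24/13, -81/13)ᵀ = (0, -2)ᵀ

p = (0, -2)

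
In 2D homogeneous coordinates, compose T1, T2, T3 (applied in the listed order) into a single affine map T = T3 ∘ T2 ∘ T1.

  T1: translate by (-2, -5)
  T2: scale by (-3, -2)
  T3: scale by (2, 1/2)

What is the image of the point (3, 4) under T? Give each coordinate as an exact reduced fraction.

T1 translate by (-2, -5): (3, 4) → (1, -1)
T2 scale by (-3, -2): (1, -1) → (-3, 2)
T3 scale by (2, 1/2): (-3, 2) → (-6, 1)

T(p) = (-6, 1)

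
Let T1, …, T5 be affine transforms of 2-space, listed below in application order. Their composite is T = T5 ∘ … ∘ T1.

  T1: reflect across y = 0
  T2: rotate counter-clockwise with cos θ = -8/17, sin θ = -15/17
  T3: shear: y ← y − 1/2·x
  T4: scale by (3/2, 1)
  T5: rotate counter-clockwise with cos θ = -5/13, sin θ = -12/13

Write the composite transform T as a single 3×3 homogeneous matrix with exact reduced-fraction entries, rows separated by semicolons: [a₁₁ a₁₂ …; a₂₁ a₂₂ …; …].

T1 = [1 0 0; 0 -1 0; 0 0 1]
T2·T1 = [-8/17 -15/17 0; -15/17 8/17 0; 0 0 1]
T3·…·T1 = [-8/17 -15/17 0; -11/17 31/34 0; 0 0 1]
T4·…·T1 = [-12/17 -45/34 0; -11/17 31/34 0; 0 0 1]
T5·…·T1 = [-72/221 597/442 0; 199/221 385/442 0; 0 0 1]

T = [-72/221 597/442 0; 199/221 385/442 0; 0 0 1]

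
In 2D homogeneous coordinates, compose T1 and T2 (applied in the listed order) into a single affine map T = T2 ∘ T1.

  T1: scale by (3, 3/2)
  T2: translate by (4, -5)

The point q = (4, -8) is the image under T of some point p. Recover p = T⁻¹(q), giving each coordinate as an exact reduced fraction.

T1 = [3 0 0; 0 3/2 0; 0 0 1]
T2·T1 = [3 0 4; 0 3/2 -5; 0 0 1]
det M = 9/2; M⁻¹ = [1/3 0 -4/3; 0 2/3 10/3; 0 0 1]
M⁻¹ · (4, -8)ᵀ = (0, -2)ᵀ

p = (0, -2)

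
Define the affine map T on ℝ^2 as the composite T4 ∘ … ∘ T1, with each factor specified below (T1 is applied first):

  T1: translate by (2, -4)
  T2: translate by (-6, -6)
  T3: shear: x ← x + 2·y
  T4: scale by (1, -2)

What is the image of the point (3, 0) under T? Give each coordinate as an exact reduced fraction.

T(p) = (-21, 20)

T1 translate by (2, -4): (3, 0) → (5, -4)
T2 translate by (-6, -6): (5, -4) → (-1, -10)
T3 shear: x ← x + 2·y: (-1, -10) → (-21, -10)
T4 scale by (1, -2): (-21, -10) → (-21, 20)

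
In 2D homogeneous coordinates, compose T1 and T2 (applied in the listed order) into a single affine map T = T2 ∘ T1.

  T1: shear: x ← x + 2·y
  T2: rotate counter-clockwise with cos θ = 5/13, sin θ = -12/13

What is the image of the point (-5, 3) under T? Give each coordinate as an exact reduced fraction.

T(p) = (41/13, 3/13)

T1 shear: x ← x + 2·y: (-5, 3) → (1, 3)
T2 rotate counter-clockwise with cos θ = 5/13, sin θ = -12/13: (1, 3) → (41/13, 3/13)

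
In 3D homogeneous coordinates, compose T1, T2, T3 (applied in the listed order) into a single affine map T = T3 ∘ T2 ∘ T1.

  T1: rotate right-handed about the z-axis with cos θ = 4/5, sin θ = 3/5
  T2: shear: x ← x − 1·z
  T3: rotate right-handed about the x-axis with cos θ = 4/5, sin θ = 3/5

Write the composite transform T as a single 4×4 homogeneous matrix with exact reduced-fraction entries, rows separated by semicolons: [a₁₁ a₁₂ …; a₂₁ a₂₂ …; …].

T = [4/5 -3/5 -1 0; 12/25 16/25 -3/5 0; 9/25 12/25 4/5 0; 0 0 0 1]

T1 = [4/5 -3/5 0 0; 3/5 4/5 0 0; 0 0 1 0; 0 0 0 1]
T2·T1 = [4/5 -3/5 -1 0; 3/5 4/5 0 0; 0 0 1 0; 0 0 0 1]
T3·…·T1 = [4/5 -3/5 -1 0; 12/25 16/25 -3/5 0; 9/25 12/25 4/5 0; 0 0 0 1]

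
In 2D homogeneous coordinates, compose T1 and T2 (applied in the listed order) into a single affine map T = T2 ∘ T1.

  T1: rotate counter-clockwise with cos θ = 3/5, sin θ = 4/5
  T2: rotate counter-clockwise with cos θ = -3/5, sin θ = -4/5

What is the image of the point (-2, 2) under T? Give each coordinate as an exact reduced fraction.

T1 rotate counter-clockwise with cos θ = 3/5, sin θ = 4/5: (-2, 2) → (-14/5, -2/5)
T2 rotate counter-clockwise with cos θ = -3/5, sin θ = -4/5: (-14/5, -2/5) → (34/25, 62/25)

T(p) = (34/25, 62/25)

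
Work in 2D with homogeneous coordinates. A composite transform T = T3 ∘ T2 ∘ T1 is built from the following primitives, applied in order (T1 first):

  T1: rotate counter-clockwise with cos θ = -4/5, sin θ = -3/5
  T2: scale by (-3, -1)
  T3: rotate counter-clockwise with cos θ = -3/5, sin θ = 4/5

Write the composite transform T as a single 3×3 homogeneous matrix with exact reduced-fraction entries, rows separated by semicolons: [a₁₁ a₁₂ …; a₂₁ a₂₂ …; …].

T1 = [-4/5 3/5 0; -3/5 -4/5 0; 0 0 1]
T2·T1 = [12/5 -9/5 0; 3/5 4/5 0; 0 0 1]
T3·…·T1 = [-48/25 11/25 0; 39/25 -48/25 0; 0 0 1]

T = [-48/25 11/25 0; 39/25 -48/25 0; 0 0 1]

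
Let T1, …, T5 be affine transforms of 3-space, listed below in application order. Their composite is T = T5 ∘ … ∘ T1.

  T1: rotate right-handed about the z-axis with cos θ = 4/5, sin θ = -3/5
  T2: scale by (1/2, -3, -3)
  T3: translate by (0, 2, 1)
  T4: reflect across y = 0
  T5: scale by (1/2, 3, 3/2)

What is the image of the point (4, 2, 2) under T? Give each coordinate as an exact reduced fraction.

T1 rotate right-handed about the z-axis with cos θ = 4/5, sin θ = -3/5: (4, 2, 2) → (22/5, -4/5, 2)
T2 scale by (1/2, -3, -3): (22/5, -4/5, 2) → (11/5, 12/5, -6)
T3 translate by (0, 2, 1): (11/5, 12/5, -6) → (11/5, 22/5, -5)
T4 reflect across y = 0: (11/5, 22/5, -5) → (11/5, -22/5, -5)
T5 scale by (1/2, 3, 3/2): (11/5, -22/5, -5) → (11/10, -66/5, -15/2)

T(p) = (11/10, -66/5, -15/2)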